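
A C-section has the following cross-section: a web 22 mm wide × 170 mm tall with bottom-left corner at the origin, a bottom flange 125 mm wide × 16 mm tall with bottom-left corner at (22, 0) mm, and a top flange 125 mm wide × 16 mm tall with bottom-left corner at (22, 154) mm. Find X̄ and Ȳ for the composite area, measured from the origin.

X̄ = 48.98 mm, Ȳ = 85.00 mm

web: A = 22 × 170 = 3740.00, centroid at (11.00, 85.00).
bottom flange: A = 125 × 16 = 2000.00, centroid at (84.50, 8.00).
top flange: A = 125 × 16 = 2000.00, centroid at (84.50, 162.00).
ΣA = 7740.00 mm²
ΣAX̄ = (3740.00)(11.00) + (2000.00)(84.50) + (2000.00)(84.50) = 379140.00 mm³
ΣAȲ = (3740.00)(85.00) + (2000.00)(8.00) + (2000.00)(162.00) = 657900.00 mm³
X̄ = 379140.00 / 7740.00 = 48.98 mm
Ȳ = 657900.00 / 7740.00 = 85.00 mm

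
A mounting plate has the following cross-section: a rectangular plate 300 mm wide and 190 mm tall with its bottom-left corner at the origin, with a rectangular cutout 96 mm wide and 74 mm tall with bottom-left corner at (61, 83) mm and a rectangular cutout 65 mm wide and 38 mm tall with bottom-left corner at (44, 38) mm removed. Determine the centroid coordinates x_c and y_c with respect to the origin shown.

plate: A = 300 × 190 = 57000.00, centroid at (150.00, 95.00).
hole 1: A = −(96 × 74) = -7104.00, centroid at (109.00, 120.00).
hole 2: A = −(65 × 38) = -2470.00, centroid at (76.50, 57.00).
ΣA = 47426.00 mm², ΣAx_c = 7586709.00 mm³, ΣAy_c = 4421730.00 mm³.
x_c = 7586709.00/47426.00 = 159.97 mm; y_c = 4421730.00/47426.00 = 93.23 mm.

x_c = 159.97 mm, y_c = 93.23 mm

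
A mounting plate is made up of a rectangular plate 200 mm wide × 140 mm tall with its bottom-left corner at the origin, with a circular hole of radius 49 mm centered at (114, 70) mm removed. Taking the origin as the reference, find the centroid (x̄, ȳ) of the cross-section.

x̄ = 94.84 mm, ȳ = 70.00 mm

plate: A = 200 × 140 = 28000.00, centroid at (100.00, 70.00).
hole: A = −π·49² = -7542.96, centroid at (114.00, 70.00).
ΣA = 20457.04 mm²
ΣAx̄ = (28000.00)(100.00) + (-7542.96)(114.00) = 1940102.11 mm³
ΣAȳ = (28000.00)(70.00) + (-7542.96)(70.00) = 1431992.52 mm³
x̄ = 1940102.11 / 20457.04 = 94.84 mm
ȳ = 1431992.52 / 20457.04 = 70.00 mm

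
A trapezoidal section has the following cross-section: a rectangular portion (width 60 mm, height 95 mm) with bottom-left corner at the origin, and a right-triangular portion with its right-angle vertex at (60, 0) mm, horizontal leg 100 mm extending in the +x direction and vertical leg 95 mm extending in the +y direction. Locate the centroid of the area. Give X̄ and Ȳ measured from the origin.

rectangular portion: A = 60 × 95 = 5700.00, centroid at (30.00, 47.50).
triangular portion: A = ½·100·95 = 4750.00, centroid at (93.33, 31.67).
ΣA = 10450.00 mm²
ΣAX̄ = (5700.00)(30.00) + (4750.00)(93.33) = 614333.33 mm³
ΣAȲ = (5700.00)(47.50) + (4750.00)(31.67) = 421166.67 mm³
X̄ = 614333.33 / 10450.00 = 58.79 mm
Ȳ = 421166.67 / 10450.00 = 40.30 mm

X̄ = 58.79 mm, Ȳ = 40.30 mm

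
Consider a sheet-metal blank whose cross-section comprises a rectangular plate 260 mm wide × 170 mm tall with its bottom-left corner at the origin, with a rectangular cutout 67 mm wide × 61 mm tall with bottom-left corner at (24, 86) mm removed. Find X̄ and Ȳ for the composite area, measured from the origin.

X̄ = 137.39 mm, Ȳ = 81.79 mm

Part | A | x̄ᵢ | ȳᵢ | A·x̄ᵢ | A·ȳᵢ
plate | 44200.00 | 130.00 | 85.00 | 5746000.00 | 3757000.00
hole | -4087.00 | 57.50 | 116.50 | -235002.50 | -476135.50
Σ | 40113.00 |  |  | 5510997.50 | 3280864.50
X̄ = 5510997.50 / 40113.00 = 137.39 mm
Ȳ = 3280864.50 / 40113.00 = 81.79 mm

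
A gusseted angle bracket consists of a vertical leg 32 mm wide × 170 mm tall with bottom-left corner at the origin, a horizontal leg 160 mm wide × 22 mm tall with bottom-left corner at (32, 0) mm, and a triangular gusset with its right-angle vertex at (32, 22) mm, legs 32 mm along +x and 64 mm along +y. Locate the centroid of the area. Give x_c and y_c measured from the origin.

vertical leg: A = 32 × 170 = 5440.00, centroid at (16.00, 85.00).
horizontal leg: A = 160 × 22 = 3520.00, centroid at (112.00, 11.00).
gusset: A = ½·32·64 = 1024.00, centroid at (42.67, 43.33).
ΣA = 9984.00 mm², ΣAx_c = 524970.67 mm³, ΣAy_c = 545493.33 mm³.
x_c = 524970.67/9984.00 = 52.58 mm; y_c = 545493.33/9984.00 = 54.64 mm.

x_c = 52.58 mm, y_c = 54.64 mm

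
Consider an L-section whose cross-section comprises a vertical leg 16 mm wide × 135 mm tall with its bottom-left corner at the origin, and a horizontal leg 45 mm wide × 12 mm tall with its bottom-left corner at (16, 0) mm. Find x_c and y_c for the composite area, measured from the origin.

vertical leg: A = 16 × 135 = 2160.00, centroid at (8.00, 67.50).
horizontal leg: A = 45 × 12 = 540.00, centroid at (38.50, 6.00).
ΣA = 2700.00 mm²
ΣAx_c = (2160.00)(8.00) + (540.00)(38.50) = 38070.00 mm³
ΣAy_c = (2160.00)(67.50) + (540.00)(6.00) = 149040.00 mm³
x_c = 38070.00 / 2700.00 = 14.10 mm
y_c = 149040.00 / 2700.00 = 55.20 mm

x_c = 14.10 mm, y_c = 55.20 mm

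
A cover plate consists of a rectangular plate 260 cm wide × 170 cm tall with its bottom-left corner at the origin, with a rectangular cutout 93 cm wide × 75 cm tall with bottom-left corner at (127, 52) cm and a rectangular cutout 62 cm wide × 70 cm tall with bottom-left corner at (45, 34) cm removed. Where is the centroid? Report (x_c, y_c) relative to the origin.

plate: A = 260 × 170 = 44200.00, centroid at (130.00, 85.00).
hole 1: A = −(93 × 75) = -6975.00, centroid at (173.50, 89.50).
hole 2: A = −(62 × 70) = -4340.00, centroid at (76.00, 69.00).
ΣA = 32885.00 cm²
ΣAx_c = (44200.00)(130.00) + (-6975.00)(173.50) + (-4340.00)(76.00) = 4205997.50 cm³
ΣAy_c = (44200.00)(85.00) + (-6975.00)(89.50) + (-4340.00)(69.00) = 2833277.50 cm³
x_c = 4205997.50 / 32885.00 = 127.90 cm
y_c = 2833277.50 / 32885.00 = 86.16 cm

x_c = 127.90 cm, y_c = 86.16 cm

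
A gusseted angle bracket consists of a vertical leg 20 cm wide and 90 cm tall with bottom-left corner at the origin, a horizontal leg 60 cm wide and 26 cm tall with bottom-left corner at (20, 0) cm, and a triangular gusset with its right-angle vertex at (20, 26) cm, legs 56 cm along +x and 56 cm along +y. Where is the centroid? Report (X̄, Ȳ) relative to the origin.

vertical leg: A = 20 × 90 = 1800.00, centroid at (10.00, 45.00).
horizontal leg: A = 60 × 26 = 1560.00, centroid at (50.00, 13.00).
gusset: A = ½·56·56 = 1568.00, centroid at (38.67, 44.67).
ΣA = 4928.00 cm², ΣAX̄ = 156629.33 cm³, ΣAȲ = 171317.33 cm³.
X̄ = 156629.33/4928.00 = 31.78 cm; Ȳ = 171317.33/4928.00 = 34.76 cm.

X̄ = 31.78 cm, Ȳ = 34.76 cm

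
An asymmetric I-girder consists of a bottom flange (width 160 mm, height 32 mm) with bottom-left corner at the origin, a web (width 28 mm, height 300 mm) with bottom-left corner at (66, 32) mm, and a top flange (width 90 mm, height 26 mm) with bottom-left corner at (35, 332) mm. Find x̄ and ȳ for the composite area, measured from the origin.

Part | A | x̄ᵢ | ȳᵢ | A·x̄ᵢ | A·ȳᵢ
bottom flange | 5120.00 | 80.00 | 16.00 | 409600.00 | 81920.00
web | 8400.00 | 80.00 | 182.00 | 672000.00 | 1528800.00
top flange | 2340.00 | 80.00 | 345.00 | 187200.00 | 807300.00
Σ | 15860.00 |  |  | 1268800.00 | 2418020.00
x̄ = 1268800.00 / 15860.00 = 80.00 mm
ȳ = 2418020.00 / 15860.00 = 152.46 mm

x̄ = 80.00 mm, ȳ = 152.46 mm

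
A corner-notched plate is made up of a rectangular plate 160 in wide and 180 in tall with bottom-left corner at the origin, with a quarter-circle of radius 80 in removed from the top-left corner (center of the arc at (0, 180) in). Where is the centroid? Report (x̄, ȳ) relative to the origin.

x̄ = 89.74 in, ȳ = 78.15 in

plate: A = 160 × 180 = 28800.00, centroid at (80.00, 90.00).
removed quarter-circle: A = −¼π·80² = -5026.55, centroid at (33.95, 146.05).
ΣA = 23773.45 in²
ΣAx̄ = (28800.00)(80.00) + (-5026.55)(33.95) = 2133333.33 in³
ΣAȳ = (28800.00)(90.00) + (-5026.55)(146.05) = 1857887.98 in³
x̄ = 2133333.33 / 23773.45 = 89.74 in
ȳ = 1857887.98 / 23773.45 = 78.15 in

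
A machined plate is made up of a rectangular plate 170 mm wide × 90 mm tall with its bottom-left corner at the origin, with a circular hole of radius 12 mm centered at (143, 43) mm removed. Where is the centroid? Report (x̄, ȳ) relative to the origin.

x̄ = 83.23 mm, ȳ = 45.06 mm

Part | A | x̄ᵢ | ȳᵢ | A·x̄ᵢ | A·ȳᵢ
plate | 15300.00 | 85.00 | 45.00 | 1300500.00 | 688500.00
hole | -452.39 | 143.00 | 43.00 | -64691.68 | -19452.74
Σ | 14847.61 |  |  | 1235808.32 | 669047.26
x̄ = 1235808.32 / 14847.61 = 83.23 mm
ȳ = 669047.26 / 14847.61 = 45.06 mm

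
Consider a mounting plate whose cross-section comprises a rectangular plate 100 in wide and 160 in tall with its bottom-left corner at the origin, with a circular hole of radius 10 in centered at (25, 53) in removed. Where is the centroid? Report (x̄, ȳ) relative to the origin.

plate: A = 100 × 160 = 16000.00, centroid at (50.00, 80.00).
hole: A = −π·10² = -314.16, centroid at (25.00, 53.00).
ΣA = 15685.84 in²
ΣAx̄ = (16000.00)(50.00) + (-314.16)(25.00) = 792146.02 in³
ΣAȳ = (16000.00)(80.00) + (-314.16)(53.00) = 1263349.56 in³
x̄ = 792146.02 / 15685.84 = 50.50 in
ȳ = 1263349.56 / 15685.84 = 80.54 in

x̄ = 50.50 in, ȳ = 80.54 in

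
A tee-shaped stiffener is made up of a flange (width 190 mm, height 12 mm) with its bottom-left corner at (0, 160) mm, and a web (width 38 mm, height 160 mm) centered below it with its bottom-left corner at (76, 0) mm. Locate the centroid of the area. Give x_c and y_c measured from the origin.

web: A = 38 × 160 = 6080.00, centroid at (95.00, 80.00).
flange: A = 190 × 12 = 2280.00, centroid at (95.00, 166.00).
ΣA = 8360.00 mm²
ΣAx_c = (6080.00)(95.00) + (2280.00)(95.00) = 794200.00 mm³
ΣAy_c = (6080.00)(80.00) + (2280.00)(166.00) = 864880.00 mm³
x_c = 794200.00 / 8360.00 = 95.00 mm
y_c = 864880.00 / 8360.00 = 103.45 mm

x_c = 95.00 mm, y_c = 103.45 mm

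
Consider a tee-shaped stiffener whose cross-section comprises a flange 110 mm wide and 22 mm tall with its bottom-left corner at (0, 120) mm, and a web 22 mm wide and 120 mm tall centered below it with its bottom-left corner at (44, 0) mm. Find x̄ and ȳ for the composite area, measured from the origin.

x̄ = 55.00 mm, ȳ = 93.96 mm

web: A = 22 × 120 = 2640.00, centroid at (55.00, 60.00).
flange: A = 110 × 22 = 2420.00, centroid at (55.00, 131.00).
ΣA = 5060.00 mm²
ΣAx̄ = (2640.00)(55.00) + (2420.00)(55.00) = 278300.00 mm³
ΣAȳ = (2640.00)(60.00) + (2420.00)(131.00) = 475420.00 mm³
x̄ = 278300.00 / 5060.00 = 55.00 mm
ȳ = 475420.00 / 5060.00 = 93.96 mm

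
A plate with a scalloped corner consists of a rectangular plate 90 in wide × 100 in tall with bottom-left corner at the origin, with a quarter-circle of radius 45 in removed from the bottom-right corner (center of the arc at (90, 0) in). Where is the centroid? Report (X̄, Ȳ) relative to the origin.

plate: A = 90 × 100 = 9000.00, centroid at (45.00, 50.00).
removed quarter-circle: A = −¼π·45² = -1590.43, centroid at (70.90, 19.10).
ΣA = 7409.57 in², ΣAX̄ = 292236.18 in³, ΣAȲ = 419625.00 in³.
X̄ = 292236.18/7409.57 = 39.44 in; Ȳ = 419625.00/7409.57 = 56.63 in.

X̄ = 39.44 in, Ȳ = 56.63 in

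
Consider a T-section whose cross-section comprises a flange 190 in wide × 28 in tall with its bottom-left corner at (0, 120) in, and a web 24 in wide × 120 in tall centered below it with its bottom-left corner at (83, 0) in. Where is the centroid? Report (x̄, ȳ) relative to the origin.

web: A = 24 × 120 = 2880.00, centroid at (95.00, 60.00).
flange: A = 190 × 28 = 5320.00, centroid at (95.00, 134.00).
ΣA = 8200.00 in²
ΣAx̄ = (2880.00)(95.00) + (5320.00)(95.00) = 779000.00 in³
ΣAȳ = (2880.00)(60.00) + (5320.00)(134.00) = 885680.00 in³
x̄ = 779000.00 / 8200.00 = 95.00 in
ȳ = 885680.00 / 8200.00 = 108.01 in

x̄ = 95.00 in, ȳ = 108.01 in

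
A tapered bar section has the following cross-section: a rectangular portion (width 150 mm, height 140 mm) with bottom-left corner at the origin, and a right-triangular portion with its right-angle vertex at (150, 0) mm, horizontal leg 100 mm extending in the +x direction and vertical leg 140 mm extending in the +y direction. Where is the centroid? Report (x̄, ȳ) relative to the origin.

Part | A | x̄ᵢ | ȳᵢ | A·x̄ᵢ | A·ȳᵢ
rectangular portion | 21000.00 | 75.00 | 70.00 | 1575000.00 | 1470000.00
triangular portion | 7000.00 | 183.33 | 46.67 | 1283333.33 | 326666.67
Σ | 28000.00 |  |  | 2858333.33 | 1796666.67
x̄ = 2858333.33 / 28000.00 = 102.08 mm
ȳ = 1796666.67 / 28000.00 = 64.17 mm

x̄ = 102.08 mm, ȳ = 64.17 mm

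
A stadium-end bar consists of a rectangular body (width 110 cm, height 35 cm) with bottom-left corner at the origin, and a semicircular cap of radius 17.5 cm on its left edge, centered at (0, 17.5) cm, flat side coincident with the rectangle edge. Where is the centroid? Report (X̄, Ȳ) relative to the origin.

Part | A | x̄ᵢ | ȳᵢ | A·x̄ᵢ | A·ȳᵢ
rectangular body | 3850.00 | 55.00 | 17.50 | 211750.00 | 67375.00
semicircular end | 481.06 | -7.43 | 17.50 | -3572.92 | 8418.49
Σ | 4331.06 |  |  | 208177.08 | 75793.49
X̄ = 208177.08 / 4331.06 = 48.07 cm
Ȳ = 75793.49 / 4331.06 = 17.50 cm

X̄ = 48.07 cm, Ȳ = 17.50 cm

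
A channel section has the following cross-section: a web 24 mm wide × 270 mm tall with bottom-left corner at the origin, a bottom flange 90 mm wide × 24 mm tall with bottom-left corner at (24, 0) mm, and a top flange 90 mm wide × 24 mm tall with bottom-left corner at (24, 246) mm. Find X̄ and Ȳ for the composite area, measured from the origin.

web: A = 24 × 270 = 6480.00, centroid at (12.00, 135.00).
bottom flange: A = 90 × 24 = 2160.00, centroid at (69.00, 12.00).
top flange: A = 90 × 24 = 2160.00, centroid at (69.00, 258.00).
ΣA = 10800.00 mm²
ΣAX̄ = (6480.00)(12.00) + (2160.00)(69.00) + (2160.00)(69.00) = 375840.00 mm³
ΣAȲ = (6480.00)(135.00) + (2160.00)(12.00) + (2160.00)(258.00) = 1458000.00 mm³
X̄ = 375840.00 / 10800.00 = 34.80 mm
Ȳ = 1458000.00 / 10800.00 = 135.00 mm

X̄ = 34.80 mm, Ȳ = 135.00 mm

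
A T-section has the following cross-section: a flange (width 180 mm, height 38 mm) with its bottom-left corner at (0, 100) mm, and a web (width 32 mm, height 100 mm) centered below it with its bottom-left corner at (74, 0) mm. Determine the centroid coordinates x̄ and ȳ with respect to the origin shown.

Part | A | x̄ᵢ | ȳᵢ | A·x̄ᵢ | A·ȳᵢ
web | 3200.00 | 90.00 | 50.00 | 288000.00 | 160000.00
flange | 6840.00 | 90.00 | 119.00 | 615600.00 | 813960.00
Σ | 10040.00 |  |  | 903600.00 | 973960.00
x̄ = 903600.00 / 10040.00 = 90.00 mm
ȳ = 973960.00 / 10040.00 = 97.01 mm

x̄ = 90.00 mm, ȳ = 97.01 mm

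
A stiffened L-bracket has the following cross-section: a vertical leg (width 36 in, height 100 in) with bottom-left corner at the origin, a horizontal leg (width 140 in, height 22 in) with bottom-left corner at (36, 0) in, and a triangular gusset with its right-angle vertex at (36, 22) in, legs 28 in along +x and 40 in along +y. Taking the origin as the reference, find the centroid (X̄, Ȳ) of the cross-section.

X̄ = 57.55 in, Ȳ = 32.27 in

vertical leg: A = 36 × 100 = 3600.00, centroid at (18.00, 50.00).
horizontal leg: A = 140 × 22 = 3080.00, centroid at (106.00, 11.00).
gusset: A = ½·28·40 = 560.00, centroid at (45.33, 35.33).
ΣA = 7240.00 in², ΣAX̄ = 416666.67 in³, ΣAȲ = 233666.67 in³.
X̄ = 416666.67/7240.00 = 57.55 in; Ȳ = 233666.67/7240.00 = 32.27 in.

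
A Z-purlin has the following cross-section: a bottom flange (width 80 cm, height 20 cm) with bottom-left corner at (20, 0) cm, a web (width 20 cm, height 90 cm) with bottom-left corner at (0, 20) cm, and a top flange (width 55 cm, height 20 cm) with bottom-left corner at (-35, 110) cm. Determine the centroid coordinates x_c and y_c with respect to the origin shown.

x_c = 23.50 cm, y_c = 58.89 cm

bottom flange: A = 80 × 20 = 1600.00, centroid at (60.00, 10.00).
web: A = 20 × 90 = 1800.00, centroid at (10.00, 65.00).
top flange: A = 55 × 20 = 1100.00, centroid at (-7.50, 120.00).
ΣA = 4500.00 cm², ΣAx_c = 105750.00 cm³, ΣAy_c = 265000.00 cm³.
x_c = 105750.00/4500.00 = 23.50 cm; y_c = 265000.00/4500.00 = 58.89 cm.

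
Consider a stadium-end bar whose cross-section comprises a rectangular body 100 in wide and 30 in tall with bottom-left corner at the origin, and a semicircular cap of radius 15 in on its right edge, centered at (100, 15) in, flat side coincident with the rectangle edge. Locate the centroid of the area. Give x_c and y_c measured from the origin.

rectangular body: A = 100 × 30 = 3000.00, centroid at (50.00, 15.00).
semicircular end: A = ½π·15² = 353.43, centroid at (106.37, 15.00).
ΣA = 3353.43 in²
ΣAx_c = (3000.00)(50.00) + (353.43)(106.37) = 187592.92 in³
ΣAy_c = (3000.00)(15.00) + (353.43)(15.00) = 50301.44 in³
x_c = 187592.92 / 3353.43 = 55.94 in
y_c = 50301.44 / 3353.43 = 15.00 in

x_c = 55.94 in, y_c = 15.00 in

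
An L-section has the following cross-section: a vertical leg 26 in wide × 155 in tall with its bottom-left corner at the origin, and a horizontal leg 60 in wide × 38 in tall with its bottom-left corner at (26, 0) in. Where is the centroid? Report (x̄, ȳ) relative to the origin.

vertical leg: A = 26 × 155 = 4030.00, centroid at (13.00, 77.50).
horizontal leg: A = 60 × 38 = 2280.00, centroid at (56.00, 19.00).
ΣA = 6310.00 in², ΣAx̄ = 180070.00 in³, ΣAȳ = 355645.00 in³.
x̄ = 180070.00/6310.00 = 28.54 in; ȳ = 355645.00/6310.00 = 56.36 in.

x̄ = 28.54 in, ȳ = 56.36 in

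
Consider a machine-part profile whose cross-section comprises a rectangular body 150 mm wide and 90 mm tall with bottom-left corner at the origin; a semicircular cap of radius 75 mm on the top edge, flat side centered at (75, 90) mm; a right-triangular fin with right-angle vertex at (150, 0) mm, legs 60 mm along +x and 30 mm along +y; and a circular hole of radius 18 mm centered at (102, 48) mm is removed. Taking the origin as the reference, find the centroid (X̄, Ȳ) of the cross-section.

X̄ = 77.61 mm, Ȳ = 74.00 mm

rectangular body: A = 150 × 90 = 13500.00, centroid at (75.00, 45.00).
semicircular top: A = ½π·75² = 8835.73, centroid at (75.00, 121.83).
triangular fin: A = ½·60·30 = 900.00, centroid at (170.00, 10.00).
hole: A = −π·18² = -1017.88, centroid at (102.00, 48.00).
ΣA = 22217.85 mm²
ΣAX̄ = (13500.00)(75.00) + (8835.73)(75.00) + (900.00)(170.00) + (-1017.88)(102.00) = 1724356.35 mm³
ΣAȲ = (13500.00)(45.00) + (8835.73)(121.83) + (900.00)(10.00) + (-1017.88)(48.00) = 1644107.59 mm³
X̄ = 1724356.35 / 22217.85 = 77.61 mm
Ȳ = 1644107.59 / 22217.85 = 74.00 mm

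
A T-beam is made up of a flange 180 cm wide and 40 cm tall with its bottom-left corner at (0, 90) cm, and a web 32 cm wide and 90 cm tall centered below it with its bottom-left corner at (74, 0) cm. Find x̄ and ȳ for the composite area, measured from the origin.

x̄ = 90.00 cm, ȳ = 91.43 cm

web: A = 32 × 90 = 2880.00, centroid at (90.00, 45.00).
flange: A = 180 × 40 = 7200.00, centroid at (90.00, 110.00).
ΣA = 10080.00 cm², ΣAx̄ = 907200.00 cm³, ΣAȳ = 921600.00 cm³.
x̄ = 907200.00/10080.00 = 90.00 cm; ȳ = 921600.00/10080.00 = 91.43 cm.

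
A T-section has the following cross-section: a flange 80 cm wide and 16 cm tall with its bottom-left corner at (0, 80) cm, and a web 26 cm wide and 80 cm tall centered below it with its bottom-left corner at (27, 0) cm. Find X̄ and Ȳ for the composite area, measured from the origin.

X̄ = 40.00 cm, Ȳ = 58.29 cm

Part | A | x̄ᵢ | ȳᵢ | A·x̄ᵢ | A·ȳᵢ
web | 2080.00 | 40.00 | 40.00 | 83200.00 | 83200.00
flange | 1280.00 | 40.00 | 88.00 | 51200.00 | 112640.00
Σ | 3360.00 |  |  | 134400.00 | 195840.00
X̄ = 134400.00 / 3360.00 = 40.00 cm
Ȳ = 195840.00 / 3360.00 = 58.29 cm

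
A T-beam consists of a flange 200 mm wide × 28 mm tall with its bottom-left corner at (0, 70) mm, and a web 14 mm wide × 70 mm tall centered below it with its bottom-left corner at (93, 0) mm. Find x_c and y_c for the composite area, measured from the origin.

Part | A | x̄ᵢ | ȳᵢ | A·x̄ᵢ | A·ȳᵢ
web | 980.00 | 100.00 | 35.00 | 98000.00 | 34300.00
flange | 5600.00 | 100.00 | 84.00 | 560000.00 | 470400.00
Σ | 6580.00 |  |  | 658000.00 | 504700.00
x_c = 658000.00 / 6580.00 = 100.00 mm
y_c = 504700.00 / 6580.00 = 76.70 mm

x_c = 100.00 mm, y_c = 76.70 mm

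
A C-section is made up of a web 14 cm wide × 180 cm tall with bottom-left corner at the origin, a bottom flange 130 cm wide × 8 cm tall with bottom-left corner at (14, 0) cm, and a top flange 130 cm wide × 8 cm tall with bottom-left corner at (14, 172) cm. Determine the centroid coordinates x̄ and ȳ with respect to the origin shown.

x̄ = 39.56 cm, ȳ = 90.00 cm

Part | A | x̄ᵢ | ȳᵢ | A·x̄ᵢ | A·ȳᵢ
web | 2520.00 | 7.00 | 90.00 | 17640.00 | 226800.00
bottom flange | 1040.00 | 79.00 | 4.00 | 82160.00 | 4160.00
top flange | 1040.00 | 79.00 | 176.00 | 82160.00 | 183040.00
Σ | 4600.00 |  |  | 181960.00 | 414000.00
x̄ = 181960.00 / 4600.00 = 39.56 cm
ȳ = 414000.00 / 4600.00 = 90.00 cm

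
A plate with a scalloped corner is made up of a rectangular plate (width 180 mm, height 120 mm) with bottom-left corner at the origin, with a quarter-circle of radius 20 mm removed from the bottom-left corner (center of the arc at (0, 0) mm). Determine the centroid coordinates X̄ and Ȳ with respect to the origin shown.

X̄ = 91.20 mm, Ȳ = 60.76 mm

plate: A = 180 × 120 = 21600.00, centroid at (90.00, 60.00).
removed quarter-circle: A = −¼π·20² = -314.16, centroid at (8.49, 8.49).
ΣA = 21285.84 mm²
ΣAX̄ = (21600.00)(90.00) + (-314.16)(8.49) = 1941333.33 mm³
ΣAȲ = (21600.00)(60.00) + (-314.16)(8.49) = 1293333.33 mm³
X̄ = 1941333.33 / 21285.84 = 91.20 mm
Ȳ = 1293333.33 / 21285.84 = 60.76 mm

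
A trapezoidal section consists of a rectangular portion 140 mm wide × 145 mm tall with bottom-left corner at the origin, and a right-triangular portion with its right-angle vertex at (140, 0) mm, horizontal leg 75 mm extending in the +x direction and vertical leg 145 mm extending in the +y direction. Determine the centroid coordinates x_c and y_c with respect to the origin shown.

Part | A | x̄ᵢ | ȳᵢ | A·x̄ᵢ | A·ȳᵢ
rectangular portion | 20300.00 | 70.00 | 72.50 | 1421000.00 | 1471750.00
triangular portion | 5437.50 | 165.00 | 48.33 | 897187.50 | 262812.50
Σ | 25737.50 |  |  | 2318187.50 | 1734562.50
x_c = 2318187.50 / 25737.50 = 90.07 mm
y_c = 1734562.50 / 25737.50 = 67.39 mm

x_c = 90.07 mm, y_c = 67.39 mm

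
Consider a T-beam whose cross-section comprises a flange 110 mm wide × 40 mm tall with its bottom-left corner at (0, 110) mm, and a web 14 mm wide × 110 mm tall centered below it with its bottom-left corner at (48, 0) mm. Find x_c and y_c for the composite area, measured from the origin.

web: A = 14 × 110 = 1540.00, centroid at (55.00, 55.00).
flange: A = 110 × 40 = 4400.00, centroid at (55.00, 130.00).
ΣA = 5940.00 mm²
ΣAx_c = (1540.00)(55.00) + (4400.00)(55.00) = 326700.00 mm³
ΣAy_c = (1540.00)(55.00) + (4400.00)(130.00) = 656700.00 mm³
x_c = 326700.00 / 5940.00 = 55.00 mm
y_c = 656700.00 / 5940.00 = 110.56 mm

x_c = 55.00 mm, y_c = 110.56 mm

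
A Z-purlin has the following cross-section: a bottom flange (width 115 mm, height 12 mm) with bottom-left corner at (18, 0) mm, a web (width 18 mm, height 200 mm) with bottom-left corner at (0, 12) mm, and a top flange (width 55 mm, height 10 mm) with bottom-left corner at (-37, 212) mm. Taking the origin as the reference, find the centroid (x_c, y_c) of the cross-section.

x_c = 23.75 mm, y_c = 95.99 mm

bottom flange: A = 115 × 12 = 1380.00, centroid at (75.50, 6.00).
web: A = 18 × 200 = 3600.00, centroid at (9.00, 112.00).
top flange: A = 55 × 10 = 550.00, centroid at (-9.50, 217.00).
ΣA = 5530.00 mm², ΣAx_c = 131365.00 mm³, ΣAy_c = 530830.00 mm³.
x_c = 131365.00/5530.00 = 23.75 mm; y_c = 530830.00/5530.00 = 95.99 mm.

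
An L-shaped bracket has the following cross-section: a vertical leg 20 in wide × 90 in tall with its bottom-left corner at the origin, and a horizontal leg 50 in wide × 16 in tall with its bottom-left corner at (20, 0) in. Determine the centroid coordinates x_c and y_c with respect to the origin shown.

Part | A | x̄ᵢ | ȳᵢ | A·x̄ᵢ | A·ȳᵢ
vertical leg | 1800.00 | 10.00 | 45.00 | 18000.00 | 81000.00
horizontal leg | 800.00 | 45.00 | 8.00 | 36000.00 | 6400.00
Σ | 2600.00 |  |  | 54000.00 | 87400.00
x_c = 54000.00 / 2600.00 = 20.77 in
y_c = 87400.00 / 2600.00 = 33.62 in

x_c = 20.77 in, y_c = 33.62 in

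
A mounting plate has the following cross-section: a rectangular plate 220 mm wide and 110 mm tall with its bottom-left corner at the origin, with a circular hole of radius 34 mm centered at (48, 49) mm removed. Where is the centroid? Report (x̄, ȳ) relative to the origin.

x̄ = 120.95 mm, ȳ = 56.06 mm

Part | A | x̄ᵢ | ȳᵢ | A·x̄ᵢ | A·ȳᵢ
plate | 24200.00 | 110.00 | 55.00 | 2662000.00 | 1331000.00
hole | -3631.68 | 48.00 | 49.00 | -174320.69 | -177952.37
Σ | 20568.32 |  |  | 2487679.31 | 1153047.63
x̄ = 2487679.31 / 20568.32 = 120.95 mm
ȳ = 1153047.63 / 20568.32 = 56.06 mm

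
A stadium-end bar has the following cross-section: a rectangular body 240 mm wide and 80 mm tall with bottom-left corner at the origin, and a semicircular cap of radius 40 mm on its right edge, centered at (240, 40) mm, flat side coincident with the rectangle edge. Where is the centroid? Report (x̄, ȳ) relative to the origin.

x̄ = 135.85 mm, ȳ = 40.00 mm

rectangular body: A = 240 × 80 = 19200.00, centroid at (120.00, 40.00).
semicircular end: A = ½π·40² = 2513.27, centroid at (256.98, 40.00).
ΣA = 21713.27 mm², ΣAx̄ = 2949852.46 mm³, ΣAȳ = 868530.96 mm³.
x̄ = 2949852.46/21713.27 = 135.85 mm; ȳ = 868530.96/21713.27 = 40.00 mm.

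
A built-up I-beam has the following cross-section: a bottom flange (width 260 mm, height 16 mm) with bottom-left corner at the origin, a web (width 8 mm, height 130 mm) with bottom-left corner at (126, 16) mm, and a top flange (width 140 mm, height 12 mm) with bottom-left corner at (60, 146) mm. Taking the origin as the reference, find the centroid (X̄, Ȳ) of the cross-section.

Part | A | x̄ᵢ | ȳᵢ | A·x̄ᵢ | A·ȳᵢ
bottom flange | 4160.00 | 130.00 | 8.00 | 540800.00 | 33280.00
web | 1040.00 | 130.00 | 81.00 | 135200.00 | 84240.00
top flange | 1680.00 | 130.00 | 152.00 | 218400.00 | 255360.00
Σ | 6880.00 |  |  | 894400.00 | 372880.00
X̄ = 894400.00 / 6880.00 = 130.00 mm
Ȳ = 372880.00 / 6880.00 = 54.20 mm

X̄ = 130.00 mm, Ȳ = 54.20 mm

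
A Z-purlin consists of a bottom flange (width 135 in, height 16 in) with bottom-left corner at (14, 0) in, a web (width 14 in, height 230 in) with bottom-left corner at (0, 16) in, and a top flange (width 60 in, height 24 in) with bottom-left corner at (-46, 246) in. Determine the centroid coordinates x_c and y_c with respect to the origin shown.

Part | A | x̄ᵢ | ȳᵢ | A·x̄ᵢ | A·ȳᵢ
bottom flange | 2160.00 | 81.50 | 8.00 | 176040.00 | 17280.00
web | 3220.00 | 7.00 | 131.00 | 22540.00 | 421820.00
top flange | 1440.00 | -16.00 | 258.00 | -23040.00 | 371520.00
Σ | 6820.00 |  |  | 175540.00 | 810620.00
x_c = 175540.00 / 6820.00 = 25.74 in
y_c = 810620.00 / 6820.00 = 118.86 in

x_c = 25.74 in, y_c = 118.86 in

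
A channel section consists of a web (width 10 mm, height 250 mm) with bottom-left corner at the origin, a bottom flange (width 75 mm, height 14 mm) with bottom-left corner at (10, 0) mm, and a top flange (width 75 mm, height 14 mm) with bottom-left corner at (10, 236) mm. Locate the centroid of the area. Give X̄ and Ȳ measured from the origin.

web: A = 10 × 250 = 2500.00, centroid at (5.00, 125.00).
bottom flange: A = 75 × 14 = 1050.00, centroid at (47.50, 7.00).
top flange: A = 75 × 14 = 1050.00, centroid at (47.50, 243.00).
ΣA = 4600.00 mm², ΣAX̄ = 112250.00 mm³, ΣAȲ = 575000.00 mm³.
X̄ = 112250.00/4600.00 = 24.40 mm; Ȳ = 575000.00/4600.00 = 125.00 mm.

X̄ = 24.40 mm, Ȳ = 125.00 mm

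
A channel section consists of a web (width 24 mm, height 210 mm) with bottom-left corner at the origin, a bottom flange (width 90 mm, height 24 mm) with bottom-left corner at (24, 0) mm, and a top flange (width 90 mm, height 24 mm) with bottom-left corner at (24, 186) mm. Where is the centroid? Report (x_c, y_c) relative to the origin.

x_c = 38.31 mm, y_c = 105.00 mm

Part | A | x̄ᵢ | ȳᵢ | A·x̄ᵢ | A·ȳᵢ
web | 5040.00 | 12.00 | 105.00 | 60480.00 | 529200.00
bottom flange | 2160.00 | 69.00 | 12.00 | 149040.00 | 25920.00
top flange | 2160.00 | 69.00 | 198.00 | 149040.00 | 427680.00
Σ | 9360.00 |  |  | 358560.00 | 982800.00
x_c = 358560.00 / 9360.00 = 38.31 mm
y_c = 982800.00 / 9360.00 = 105.00 mm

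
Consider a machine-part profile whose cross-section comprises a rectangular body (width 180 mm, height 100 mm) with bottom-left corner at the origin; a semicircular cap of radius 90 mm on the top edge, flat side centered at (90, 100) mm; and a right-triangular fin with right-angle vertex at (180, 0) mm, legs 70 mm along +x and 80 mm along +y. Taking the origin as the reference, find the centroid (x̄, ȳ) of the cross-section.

x̄ = 99.47 mm, ȳ = 81.53 mm

rectangular body: A = 180 × 100 = 18000.00, centroid at (90.00, 50.00).
semicircular top: A = ½π·90² = 12723.45, centroid at (90.00, 138.20).
triangular fin: A = ½·70·80 = 2800.00, centroid at (203.33, 26.67).
ΣA = 33523.45 mm²
ΣAx̄ = (18000.00)(90.00) + (12723.45)(90.00) + (2800.00)(203.33) = 3334443.86 mm³
ΣAȳ = (18000.00)(50.00) + (12723.45)(138.20) + (2800.00)(26.67) = 2733011.69 mm³
x̄ = 3334443.86 / 33523.45 = 99.47 mm
ȳ = 2733011.69 / 33523.45 = 81.53 mm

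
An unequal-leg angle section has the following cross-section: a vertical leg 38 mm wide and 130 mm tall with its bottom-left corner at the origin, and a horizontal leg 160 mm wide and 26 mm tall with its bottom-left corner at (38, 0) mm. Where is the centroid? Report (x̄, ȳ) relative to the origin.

vertical leg: A = 38 × 130 = 4940.00, centroid at (19.00, 65.00).
horizontal leg: A = 160 × 26 = 4160.00, centroid at (118.00, 13.00).
ΣA = 9100.00 mm², ΣAx̄ = 584740.00 mm³, ΣAȳ = 375180.00 mm³.
x̄ = 584740.00/9100.00 = 64.26 mm; ȳ = 375180.00/9100.00 = 41.23 mm.

x̄ = 64.26 mm, ȳ = 41.23 mm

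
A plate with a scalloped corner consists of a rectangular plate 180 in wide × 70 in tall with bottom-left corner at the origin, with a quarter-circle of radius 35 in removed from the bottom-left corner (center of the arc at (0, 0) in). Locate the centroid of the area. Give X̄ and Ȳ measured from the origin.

plate: A = 180 × 70 = 12600.00, centroid at (90.00, 35.00).
removed quarter-circle: A = −¼π·35² = -962.11, centroid at (14.85, 14.85).
ΣA = 11637.89 in², ΣAX̄ = 1119708.33 in³, ΣAȲ = 426708.33 in³.
X̄ = 1119708.33/11637.89 = 96.21 in; Ȳ = 426708.33/11637.89 = 36.67 in.

X̄ = 96.21 in, Ȳ = 36.67 in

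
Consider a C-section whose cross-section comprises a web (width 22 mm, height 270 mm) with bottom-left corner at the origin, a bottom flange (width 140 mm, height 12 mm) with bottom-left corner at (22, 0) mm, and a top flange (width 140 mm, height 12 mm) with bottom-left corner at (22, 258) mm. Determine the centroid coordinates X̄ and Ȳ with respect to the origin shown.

web: A = 22 × 270 = 5940.00, centroid at (11.00, 135.00).
bottom flange: A = 140 × 12 = 1680.00, centroid at (92.00, 6.00).
top flange: A = 140 × 12 = 1680.00, centroid at (92.00, 264.00).
ΣA = 9300.00 mm²
ΣAX̄ = (5940.00)(11.00) + (1680.00)(92.00) + (1680.00)(92.00) = 374460.00 mm³
ΣAȲ = (5940.00)(135.00) + (1680.00)(6.00) + (1680.00)(264.00) = 1255500.00 mm³
X̄ = 374460.00 / 9300.00 = 40.26 mm
Ȳ = 1255500.00 / 9300.00 = 135.00 mm

X̄ = 40.26 mm, Ȳ = 135.00 mm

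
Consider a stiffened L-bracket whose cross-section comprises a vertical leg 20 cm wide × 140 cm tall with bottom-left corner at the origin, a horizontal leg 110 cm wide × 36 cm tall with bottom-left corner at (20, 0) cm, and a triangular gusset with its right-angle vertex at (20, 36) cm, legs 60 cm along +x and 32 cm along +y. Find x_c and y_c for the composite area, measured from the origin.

x_c = 47.07 cm, y_c = 40.42 cm

vertical leg: A = 20 × 140 = 2800.00, centroid at (10.00, 70.00).
horizontal leg: A = 110 × 36 = 3960.00, centroid at (75.00, 18.00).
gusset: A = ½·60·32 = 960.00, centroid at (40.00, 46.67).
ΣA = 7720.00 cm², ΣAx_c = 363400.00 cm³, ΣAy_c = 312080.00 cm³.
x_c = 363400.00/7720.00 = 47.07 cm; y_c = 312080.00/7720.00 = 40.42 cm.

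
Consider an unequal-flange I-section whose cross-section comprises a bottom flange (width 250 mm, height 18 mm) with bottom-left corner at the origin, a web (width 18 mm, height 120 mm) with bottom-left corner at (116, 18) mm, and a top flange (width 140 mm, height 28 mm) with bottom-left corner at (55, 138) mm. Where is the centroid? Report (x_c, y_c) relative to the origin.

bottom flange: A = 250 × 18 = 4500.00, centroid at (125.00, 9.00).
web: A = 18 × 120 = 2160.00, centroid at (125.00, 78.00).
top flange: A = 140 × 28 = 3920.00, centroid at (125.00, 152.00).
ΣA = 10580.00 mm²
ΣAx_c = (4500.00)(125.00) + (2160.00)(125.00) + (3920.00)(125.00) = 1322500.00 mm³
ΣAy_c = (4500.00)(9.00) + (2160.00)(78.00) + (3920.00)(152.00) = 804820.00 mm³
x_c = 1322500.00 / 10580.00 = 125.00 mm
y_c = 804820.00 / 10580.00 = 76.07 mm

x_c = 125.00 mm, y_c = 76.07 mm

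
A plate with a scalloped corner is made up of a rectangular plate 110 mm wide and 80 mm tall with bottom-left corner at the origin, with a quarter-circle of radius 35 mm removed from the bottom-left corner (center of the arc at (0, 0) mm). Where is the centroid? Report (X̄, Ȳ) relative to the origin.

plate: A = 110 × 80 = 8800.00, centroid at (55.00, 40.00).
removed quarter-circle: A = −¼π·35² = -962.11, centroid at (14.85, 14.85).
ΣA = 7837.89 mm²
ΣAX̄ = (8800.00)(55.00) + (-962.11)(14.85) = 469708.33 mm³
ΣAȲ = (8800.00)(40.00) + (-962.11)(14.85) = 337708.33 mm³
X̄ = 469708.33 / 7837.89 = 59.93 mm
Ȳ = 337708.33 / 7837.89 = 43.09 mm

X̄ = 59.93 mm, Ȳ = 43.09 mm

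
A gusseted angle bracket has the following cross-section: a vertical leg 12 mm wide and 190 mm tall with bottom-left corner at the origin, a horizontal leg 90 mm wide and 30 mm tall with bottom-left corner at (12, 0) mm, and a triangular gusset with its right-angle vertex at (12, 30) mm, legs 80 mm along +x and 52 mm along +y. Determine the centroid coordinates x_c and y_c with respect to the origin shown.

x_c = 35.13 mm, y_c = 50.36 mm

vertical leg: A = 12 × 190 = 2280.00, centroid at (6.00, 95.00).
horizontal leg: A = 90 × 30 = 2700.00, centroid at (57.00, 15.00).
gusset: A = ½·80·52 = 2080.00, centroid at (38.67, 47.33).
ΣA = 7060.00 mm², ΣAx_c = 248006.67 mm³, ΣAy_c = 355553.33 mm³.
x_c = 248006.67/7060.00 = 35.13 mm; y_c = 355553.33/7060.00 = 50.36 mm.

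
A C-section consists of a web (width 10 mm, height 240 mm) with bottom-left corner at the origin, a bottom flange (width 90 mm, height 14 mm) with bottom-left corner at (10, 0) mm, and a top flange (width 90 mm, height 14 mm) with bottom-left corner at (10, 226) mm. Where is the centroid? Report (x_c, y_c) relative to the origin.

Part | A | x̄ᵢ | ȳᵢ | A·x̄ᵢ | A·ȳᵢ
web | 2400.00 | 5.00 | 120.00 | 12000.00 | 288000.00
bottom flange | 1260.00 | 55.00 | 7.00 | 69300.00 | 8820.00
top flange | 1260.00 | 55.00 | 233.00 | 69300.00 | 293580.00
Σ | 4920.00 |  |  | 150600.00 | 590400.00
x_c = 150600.00 / 4920.00 = 30.61 mm
y_c = 590400.00 / 4920.00 = 120.00 mm

x_c = 30.61 mm, y_c = 120.00 mm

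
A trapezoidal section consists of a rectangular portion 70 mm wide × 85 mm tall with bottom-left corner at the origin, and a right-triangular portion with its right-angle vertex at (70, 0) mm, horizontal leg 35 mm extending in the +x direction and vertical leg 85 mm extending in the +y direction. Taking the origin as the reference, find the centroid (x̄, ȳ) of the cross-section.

rectangular portion: A = 70 × 85 = 5950.00, centroid at (35.00, 42.50).
triangular portion: A = ½·35·85 = 1487.50, centroid at (81.67, 28.33).
ΣA = 7437.50 mm², ΣAx̄ = 329729.17 mm³, ΣAȳ = 295020.83 mm³.
x̄ = 329729.17/7437.50 = 44.33 mm; ȳ = 295020.83/7437.50 = 39.67 mm.

x̄ = 44.33 mm, ȳ = 39.67 mm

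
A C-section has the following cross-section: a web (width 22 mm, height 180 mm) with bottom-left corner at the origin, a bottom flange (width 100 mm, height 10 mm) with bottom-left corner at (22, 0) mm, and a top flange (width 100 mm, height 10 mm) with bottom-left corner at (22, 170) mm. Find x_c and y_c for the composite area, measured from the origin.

web: A = 22 × 180 = 3960.00, centroid at (11.00, 90.00).
bottom flange: A = 100 × 10 = 1000.00, centroid at (72.00, 5.00).
top flange: A = 100 × 10 = 1000.00, centroid at (72.00, 175.00).
ΣA = 5960.00 mm², ΣAx_c = 187560.00 mm³, ΣAy_c = 536400.00 mm³.
x_c = 187560.00/5960.00 = 31.47 mm; y_c = 536400.00/5960.00 = 90.00 mm.

x_c = 31.47 mm, y_c = 90.00 mm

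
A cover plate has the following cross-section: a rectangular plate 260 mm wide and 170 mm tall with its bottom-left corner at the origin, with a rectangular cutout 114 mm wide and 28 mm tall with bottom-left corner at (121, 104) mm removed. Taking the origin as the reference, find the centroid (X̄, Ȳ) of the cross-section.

X̄ = 126.26 mm, Ȳ = 82.43 mm

plate: A = 260 × 170 = 44200.00, centroid at (130.00, 85.00).
hole: A = −(114 × 28) = -3192.00, centroid at (178.00, 118.00).
ΣA = 41008.00 mm²
ΣAX̄ = (44200.00)(130.00) + (-3192.00)(178.00) = 5177824.00 mm³
ΣAȲ = (44200.00)(85.00) + (-3192.00)(118.00) = 3380344.00 mm³
X̄ = 5177824.00 / 41008.00 = 126.26 mm
Ȳ = 3380344.00 / 41008.00 = 82.43 mm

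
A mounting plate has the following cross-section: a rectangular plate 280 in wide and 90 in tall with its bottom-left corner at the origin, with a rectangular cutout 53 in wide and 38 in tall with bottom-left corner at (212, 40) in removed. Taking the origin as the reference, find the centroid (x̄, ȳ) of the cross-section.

plate: A = 280 × 90 = 25200.00, centroid at (140.00, 45.00).
hole: A = −(53 × 38) = -2014.00, centroid at (238.50, 59.00).
ΣA = 23186.00 in²
ΣAx̄ = (25200.00)(140.00) + (-2014.00)(238.50) = 3047661.00 in³
ΣAȳ = (25200.00)(45.00) + (-2014.00)(59.00) = 1015174.00 in³
x̄ = 3047661.00 / 23186.00 = 131.44 in
ȳ = 1015174.00 / 23186.00 = 43.78 in

x̄ = 131.44 in, ȳ = 43.78 in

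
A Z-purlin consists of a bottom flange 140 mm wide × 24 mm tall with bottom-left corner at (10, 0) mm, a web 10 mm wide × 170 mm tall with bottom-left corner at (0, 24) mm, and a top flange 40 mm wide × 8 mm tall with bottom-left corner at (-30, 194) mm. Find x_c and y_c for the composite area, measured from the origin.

x_c = 50.95 mm, y_c = 53.71 mm

bottom flange: A = 140 × 24 = 3360.00, centroid at (80.00, 12.00).
web: A = 10 × 170 = 1700.00, centroid at (5.00, 109.00).
top flange: A = 40 × 8 = 320.00, centroid at (-10.00, 198.00).
ΣA = 5380.00 mm²
ΣAx_c = (3360.00)(80.00) + (1700.00)(5.00) + (320.00)(-10.00) = 274100.00 mm³
ΣAy_c = (3360.00)(12.00) + (1700.00)(109.00) + (320.00)(198.00) = 288980.00 mm³
x_c = 274100.00 / 5380.00 = 50.95 mm
y_c = 288980.00 / 5380.00 = 53.71 mm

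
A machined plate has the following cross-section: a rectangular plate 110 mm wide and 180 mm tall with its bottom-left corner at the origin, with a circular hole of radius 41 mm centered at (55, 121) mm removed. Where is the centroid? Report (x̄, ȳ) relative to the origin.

x̄ = 55.00 mm, ȳ = 78.72 mm

plate: A = 110 × 180 = 19800.00, centroid at (55.00, 90.00).
hole: A = −π·41² = -5281.02, centroid at (55.00, 121.00).
ΣA = 14518.98 mm²
ΣAx̄ = (19800.00)(55.00) + (-5281.02)(55.00) = 798544.05 mm³
ΣAȳ = (19800.00)(90.00) + (-5281.02)(121.00) = 1142996.91 mm³
x̄ = 798544.05 / 14518.98 = 55.00 mm
ȳ = 1142996.91 / 14518.98 = 78.72 mm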